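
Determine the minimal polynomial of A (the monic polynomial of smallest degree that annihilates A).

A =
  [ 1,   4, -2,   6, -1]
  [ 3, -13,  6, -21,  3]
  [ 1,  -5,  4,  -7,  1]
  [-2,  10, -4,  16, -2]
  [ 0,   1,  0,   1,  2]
x^3 - 6*x^2 + 12*x - 8

The characteristic polynomial is χ_A(x) = (x - 2)^5, so the eigenvalues are known. The minimal polynomial is
  m_A(x) = Π_λ (x − λ)^{k_λ}
where k_λ is the size of the *largest* Jordan block for λ (equivalently, the smallest k with (A − λI)^k v = 0 for every generalised eigenvector v of λ).

  λ = 2: largest Jordan block has size 3, contributing (x − 2)^3

So m_A(x) = (x - 2)^3 = x^3 - 6*x^2 + 12*x - 8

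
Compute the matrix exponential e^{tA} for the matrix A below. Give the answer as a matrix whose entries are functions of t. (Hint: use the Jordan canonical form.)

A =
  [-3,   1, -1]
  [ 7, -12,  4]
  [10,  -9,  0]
e^{tA} =
  [t^2*exp(-5*t)/2 + 2*t*exp(-5*t) + exp(-5*t), 2*t^2*exp(-5*t) + t*exp(-5*t), -3*t^2*exp(-5*t)/2 - t*exp(-5*t)]
  [5*t^2*exp(-5*t)/2 + 7*t*exp(-5*t), 10*t^2*exp(-5*t) - 7*t*exp(-5*t) + exp(-5*t), -15*t^2*exp(-5*t)/2 + 4*t*exp(-5*t)]
  [7*t^2*exp(-5*t)/2 + 10*t*exp(-5*t), 14*t^2*exp(-5*t) - 9*t*exp(-5*t), -21*t^2*exp(-5*t)/2 + 5*t*exp(-5*t) + exp(-5*t)]

Strategy: write A = P · J · P⁻¹ where J is a Jordan canonical form, so e^{tA} = P · e^{tJ} · P⁻¹, and e^{tJ} can be computed block-by-block.

A has Jordan form
J =
  [-5,  1,  0]
  [ 0, -5,  1]
  [ 0,  0, -5]
(up to reordering of blocks).

Per-block formulas:
  For a 3×3 Jordan block J_3(-5): exp(t · J_3(-5)) = e^(-5t)·(I + t·N + (t^2/2)·N^2), where N is the 3×3 nilpotent shift.

After assembling e^{tJ} and conjugating by P, we get:

e^{tA} =
  [t^2*exp(-5*t)/2 + 2*t*exp(-5*t) + exp(-5*t), 2*t^2*exp(-5*t) + t*exp(-5*t), -3*t^2*exp(-5*t)/2 - t*exp(-5*t)]
  [5*t^2*exp(-5*t)/2 + 7*t*exp(-5*t), 10*t^2*exp(-5*t) - 7*t*exp(-5*t) + exp(-5*t), -15*t^2*exp(-5*t)/2 + 4*t*exp(-5*t)]
  [7*t^2*exp(-5*t)/2 + 10*t*exp(-5*t), 14*t^2*exp(-5*t) - 9*t*exp(-5*t), -21*t^2*exp(-5*t)/2 + 5*t*exp(-5*t) + exp(-5*t)]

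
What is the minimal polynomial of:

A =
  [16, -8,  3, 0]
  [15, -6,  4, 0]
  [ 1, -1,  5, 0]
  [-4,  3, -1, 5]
x^3 - 15*x^2 + 75*x - 125

The characteristic polynomial is χ_A(x) = (x - 5)^4, so the eigenvalues are known. The minimal polynomial is
  m_A(x) = Π_λ (x − λ)^{k_λ}
where k_λ is the size of the *largest* Jordan block for λ (equivalently, the smallest k with (A − λI)^k v = 0 for every generalised eigenvector v of λ).

  λ = 5: largest Jordan block has size 3, contributing (x − 5)^3

So m_A(x) = (x - 5)^3 = x^3 - 15*x^2 + 75*x - 125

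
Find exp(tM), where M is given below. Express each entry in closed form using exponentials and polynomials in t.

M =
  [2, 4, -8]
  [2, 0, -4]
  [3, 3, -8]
e^{tM} =
  [4*t*exp(-2*t) + exp(-2*t), 4*t*exp(-2*t), -8*t*exp(-2*t)]
  [2*t*exp(-2*t), 2*t*exp(-2*t) + exp(-2*t), -4*t*exp(-2*t)]
  [3*t*exp(-2*t), 3*t*exp(-2*t), -6*t*exp(-2*t) + exp(-2*t)]

Strategy: write M = P · J · P⁻¹ where J is a Jordan canonical form, so e^{tM} = P · e^{tJ} · P⁻¹, and e^{tJ} can be computed block-by-block.

M has Jordan form
J =
  [-2,  1,  0]
  [ 0, -2,  0]
  [ 0,  0, -2]
(up to reordering of blocks).

Per-block formulas:
  For a 1×1 block at λ = -2: exp(t · [-2]) = [e^(-2t)].
  For a 2×2 Jordan block J_2(-2): exp(t · J_2(-2)) = e^(-2t)·(I + t·N), where N is the 2×2 nilpotent shift.

After assembling e^{tJ} and conjugating by P, we get:

e^{tM} =
  [4*t*exp(-2*t) + exp(-2*t), 4*t*exp(-2*t), -8*t*exp(-2*t)]
  [2*t*exp(-2*t), 2*t*exp(-2*t) + exp(-2*t), -4*t*exp(-2*t)]
  [3*t*exp(-2*t), 3*t*exp(-2*t), -6*t*exp(-2*t) + exp(-2*t)]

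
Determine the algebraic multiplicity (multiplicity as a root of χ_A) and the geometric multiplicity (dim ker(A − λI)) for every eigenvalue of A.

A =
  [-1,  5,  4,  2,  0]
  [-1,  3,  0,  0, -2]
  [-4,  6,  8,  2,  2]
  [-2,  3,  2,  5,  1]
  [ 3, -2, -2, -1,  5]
λ = 4: alg = 5, geom = 3

Step 1 — factor the characteristic polynomial to read off the algebraic multiplicities:
  χ_A(x) = (x - 4)^5

Step 2 — compute geometric multiplicities via the rank-nullity identity g(λ) = n − rank(A − λI):
  rank(A − (4)·I) = 2, so dim ker(A − (4)·I) = n − 2 = 3

Summary:
  λ = 4: algebraic multiplicity = 5, geometric multiplicity = 3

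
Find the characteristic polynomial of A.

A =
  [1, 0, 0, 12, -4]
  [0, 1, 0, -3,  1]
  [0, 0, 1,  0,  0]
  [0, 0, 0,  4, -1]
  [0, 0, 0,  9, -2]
x^5 - 5*x^4 + 10*x^3 - 10*x^2 + 5*x - 1

Expanding det(x·I − A) (e.g. by cofactor expansion or by noting that A is similar to its Jordan form J, which has the same characteristic polynomial as A) gives
  χ_A(x) = x^5 - 5*x^4 + 10*x^3 - 10*x^2 + 5*x - 1
which factors as (x - 1)^5. The eigenvalues (with algebraic multiplicities) are λ = 1 with multiplicity 5.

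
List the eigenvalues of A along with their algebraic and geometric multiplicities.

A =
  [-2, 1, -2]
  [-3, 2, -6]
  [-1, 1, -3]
λ = -1: alg = 3, geom = 2

Step 1 — factor the characteristic polynomial to read off the algebraic multiplicities:
  χ_A(x) = (x + 1)^3

Step 2 — compute geometric multiplicities via the rank-nullity identity g(λ) = n − rank(A − λI):
  rank(A − (-1)·I) = 1, so dim ker(A − (-1)·I) = n − 1 = 2

Summary:
  λ = -1: algebraic multiplicity = 3, geometric multiplicity = 2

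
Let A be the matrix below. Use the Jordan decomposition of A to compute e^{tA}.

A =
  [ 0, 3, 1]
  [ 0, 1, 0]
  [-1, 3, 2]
e^{tA} =
  [-t*exp(t) + exp(t), 3*t*exp(t), t*exp(t)]
  [0, exp(t), 0]
  [-t*exp(t), 3*t*exp(t), t*exp(t) + exp(t)]

Strategy: write A = P · J · P⁻¹ where J is a Jordan canonical form, so e^{tA} = P · e^{tJ} · P⁻¹, and e^{tJ} can be computed block-by-block.

A has Jordan form
J =
  [1, 1, 0]
  [0, 1, 0]
  [0, 0, 1]
(up to reordering of blocks).

Per-block formulas:
  For a 1×1 block at λ = 1: exp(t · [1]) = [e^(1t)].
  For a 2×2 Jordan block J_2(1): exp(t · J_2(1)) = e^(1t)·(I + t·N), where N is the 2×2 nilpotent shift.

After assembling e^{tJ} and conjugating by P, we get:

e^{tA} =
  [-t*exp(t) + exp(t), 3*t*exp(t), t*exp(t)]
  [0, exp(t), 0]
  [-t*exp(t), 3*t*exp(t), t*exp(t) + exp(t)]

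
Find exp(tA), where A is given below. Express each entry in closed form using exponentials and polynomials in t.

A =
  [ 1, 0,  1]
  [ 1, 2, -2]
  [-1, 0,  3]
e^{tA} =
  [-t*exp(2*t) + exp(2*t), 0, t*exp(2*t)]
  [t^2*exp(2*t)/2 + t*exp(2*t), exp(2*t), -t^2*exp(2*t)/2 - 2*t*exp(2*t)]
  [-t*exp(2*t), 0, t*exp(2*t) + exp(2*t)]

Strategy: write A = P · J · P⁻¹ where J is a Jordan canonical form, so e^{tA} = P · e^{tJ} · P⁻¹, and e^{tJ} can be computed block-by-block.

A has Jordan form
J =
  [2, 1, 0]
  [0, 2, 1]
  [0, 0, 2]
(up to reordering of blocks).

Per-block formulas:
  For a 3×3 Jordan block J_3(2): exp(t · J_3(2)) = e^(2t)·(I + t·N + (t^2/2)·N^2), where N is the 3×3 nilpotent shift.

After assembling e^{tJ} and conjugating by P, we get:

e^{tA} =
  [-t*exp(2*t) + exp(2*t), 0, t*exp(2*t)]
  [t^2*exp(2*t)/2 + t*exp(2*t), exp(2*t), -t^2*exp(2*t)/2 - 2*t*exp(2*t)]
  [-t*exp(2*t), 0, t*exp(2*t) + exp(2*t)]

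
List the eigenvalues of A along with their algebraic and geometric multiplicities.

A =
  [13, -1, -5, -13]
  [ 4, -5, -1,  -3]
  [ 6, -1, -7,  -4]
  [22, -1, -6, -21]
λ = -5: alg = 4, geom = 2

Step 1 — factor the characteristic polynomial to read off the algebraic multiplicities:
  χ_A(x) = (x + 5)^4

Step 2 — compute geometric multiplicities via the rank-nullity identity g(λ) = n − rank(A − λI):
  rank(A − (-5)·I) = 2, so dim ker(A − (-5)·I) = n − 2 = 2

Summary:
  λ = -5: algebraic multiplicity = 4, geometric multiplicity = 2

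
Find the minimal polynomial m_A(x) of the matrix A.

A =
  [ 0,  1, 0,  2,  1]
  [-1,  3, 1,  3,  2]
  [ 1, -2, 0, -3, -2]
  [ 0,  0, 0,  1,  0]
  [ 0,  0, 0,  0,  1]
x^3 - 3*x^2 + 3*x - 1

The characteristic polynomial is χ_A(x) = (x - 1)^5, so the eigenvalues are known. The minimal polynomial is
  m_A(x) = Π_λ (x − λ)^{k_λ}
where k_λ is the size of the *largest* Jordan block for λ (equivalently, the smallest k with (A − λI)^k v = 0 for every generalised eigenvector v of λ).

  λ = 1: largest Jordan block has size 3, contributing (x − 1)^3

So m_A(x) = (x - 1)^3 = x^3 - 3*x^2 + 3*x - 1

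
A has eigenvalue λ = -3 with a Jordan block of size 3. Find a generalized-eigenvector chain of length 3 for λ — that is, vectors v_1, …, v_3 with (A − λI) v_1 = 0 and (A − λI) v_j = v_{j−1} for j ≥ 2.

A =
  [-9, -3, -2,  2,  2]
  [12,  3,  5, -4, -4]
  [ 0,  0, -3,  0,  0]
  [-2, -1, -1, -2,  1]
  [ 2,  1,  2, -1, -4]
A Jordan chain for λ = -3 of length 3:
v_1 = (-1, 2, 0, 0, 0)ᵀ
v_2 = (-2, 5, 0, -1, 2)ᵀ
v_3 = (0, 0, 1, 0, 0)ᵀ

Let N = A − (-3)·I. We want v_3 with N^3 v_3 = 0 but N^2 v_3 ≠ 0; then v_{j-1} := N · v_j for j = 3, …, 2.

Pick v_3 = (0, 0, 1, 0, 0)ᵀ.
Then v_2 = N · v_3 = (-2, 5, 0, -1, 2)ᵀ.
Then v_1 = N · v_2 = (-1, 2, 0, 0, 0)ᵀ.

Sanity check: (A − (-3)·I) v_1 = (0, 0, 0, 0, 0)ᵀ = 0. ✓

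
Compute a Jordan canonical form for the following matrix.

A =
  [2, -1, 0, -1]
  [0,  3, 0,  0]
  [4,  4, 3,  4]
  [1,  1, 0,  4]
J_2(3) ⊕ J_1(3) ⊕ J_1(3)

The characteristic polynomial is
  det(x·I − A) = x^4 - 12*x^3 + 54*x^2 - 108*x + 81 = (x - 3)^4

Eigenvalues and multiplicities (the geometric multiplicity of λ is n − rank(A − λI), which equals the number of Jordan blocks for λ):
  λ = 3: algebraic multiplicity = 4, geometric multiplicity = 3

Determining the block sizes for each eigenvalue:
  λ = 3: 3 blocks summing to 4 forces exactly one block of size 2 and the rest size 1 → block sizes [2, 1, 1]

Assembling the blocks gives a Jordan form
J =
  [3, 1, 0, 0]
  [0, 3, 0, 0]
  [0, 0, 3, 0]
  [0, 0, 0, 3]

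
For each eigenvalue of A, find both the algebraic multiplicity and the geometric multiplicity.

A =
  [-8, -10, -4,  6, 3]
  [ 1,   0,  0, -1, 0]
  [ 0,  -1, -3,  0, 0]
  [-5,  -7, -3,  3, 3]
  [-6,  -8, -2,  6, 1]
λ = -2: alg = 4, geom = 2; λ = 1: alg = 1, geom = 1

Step 1 — factor the characteristic polynomial to read off the algebraic multiplicities:
  χ_A(x) = (x - 1)*(x + 2)^4

Step 2 — compute geometric multiplicities via the rank-nullity identity g(λ) = n − rank(A − λI):
  rank(A − (-2)·I) = 3, so dim ker(A − (-2)·I) = n − 3 = 2
  rank(A − (1)·I) = 4, so dim ker(A − (1)·I) = n − 4 = 1

Summary:
  λ = -2: algebraic multiplicity = 4, geometric multiplicity = 2
  λ = 1: algebraic multiplicity = 1, geometric multiplicity = 1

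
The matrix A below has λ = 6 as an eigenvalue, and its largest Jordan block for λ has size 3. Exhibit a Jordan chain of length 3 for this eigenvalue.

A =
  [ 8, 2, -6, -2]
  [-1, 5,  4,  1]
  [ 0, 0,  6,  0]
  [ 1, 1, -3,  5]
A Jordan chain for λ = 6 of length 3:
v_1 = (2, -1, 0, 1)ᵀ
v_2 = (-6, 4, 0, -3)ᵀ
v_3 = (0, 0, 1, 0)ᵀ

Let N = A − (6)·I. We want v_3 with N^3 v_3 = 0 but N^2 v_3 ≠ 0; then v_{j-1} := N · v_j for j = 3, …, 2.

Pick v_3 = (0, 0, 1, 0)ᵀ.
Then v_2 = N · v_3 = (-6, 4, 0, -3)ᵀ.
Then v_1 = N · v_2 = (2, -1, 0, 1)ᵀ.

Sanity check: (A − (6)·I) v_1 = (0, 0, 0, 0)ᵀ = 0. ✓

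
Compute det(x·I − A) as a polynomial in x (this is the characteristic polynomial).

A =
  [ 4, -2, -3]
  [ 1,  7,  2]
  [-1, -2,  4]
x^3 - 15*x^2 + 75*x - 125

Expanding det(x·I − A) (e.g. by cofactor expansion or by noting that A is similar to its Jordan form J, which has the same characteristic polynomial as A) gives
  χ_A(x) = x^3 - 15*x^2 + 75*x - 125
which factors as (x - 5)^3. The eigenvalues (with algebraic multiplicities) are λ = 5 with multiplicity 3.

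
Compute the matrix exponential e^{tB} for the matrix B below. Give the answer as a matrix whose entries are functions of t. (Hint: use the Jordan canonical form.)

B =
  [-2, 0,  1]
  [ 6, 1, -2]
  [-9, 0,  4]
e^{tB} =
  [-3*t*exp(t) + exp(t), 0, t*exp(t)]
  [6*t*exp(t), exp(t), -2*t*exp(t)]
  [-9*t*exp(t), 0, 3*t*exp(t) + exp(t)]

Strategy: write B = P · J · P⁻¹ where J is a Jordan canonical form, so e^{tB} = P · e^{tJ} · P⁻¹, and e^{tJ} can be computed block-by-block.

B has Jordan form
J =
  [1, 1, 0]
  [0, 1, 0]
  [0, 0, 1]
(up to reordering of blocks).

Per-block formulas:
  For a 2×2 Jordan block J_2(1): exp(t · J_2(1)) = e^(1t)·(I + t·N), where N is the 2×2 nilpotent shift.
  For a 1×1 block at λ = 1: exp(t · [1]) = [e^(1t)].

After assembling e^{tJ} and conjugating by P, we get:

e^{tB} =
  [-3*t*exp(t) + exp(t), 0, t*exp(t)]
  [6*t*exp(t), exp(t), -2*t*exp(t)]
  [-9*t*exp(t), 0, 3*t*exp(t) + exp(t)]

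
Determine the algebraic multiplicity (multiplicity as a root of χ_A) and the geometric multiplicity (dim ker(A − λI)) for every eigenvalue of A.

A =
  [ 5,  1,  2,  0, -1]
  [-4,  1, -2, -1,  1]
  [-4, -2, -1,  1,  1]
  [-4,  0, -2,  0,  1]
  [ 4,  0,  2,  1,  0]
λ = 1: alg = 5, geom = 3

Step 1 — factor the characteristic polynomial to read off the algebraic multiplicities:
  χ_A(x) = (x - 1)^5

Step 2 — compute geometric multiplicities via the rank-nullity identity g(λ) = n − rank(A − λI):
  rank(A − (1)·I) = 2, so dim ker(A − (1)·I) = n − 2 = 3

Summary:
  λ = 1: algebraic multiplicity = 5, geometric multiplicity = 3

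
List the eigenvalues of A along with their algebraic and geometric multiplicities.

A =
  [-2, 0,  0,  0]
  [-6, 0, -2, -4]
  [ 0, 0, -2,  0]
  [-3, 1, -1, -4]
λ = -2: alg = 4, geom = 3

Step 1 — factor the characteristic polynomial to read off the algebraic multiplicities:
  χ_A(x) = (x + 2)^4

Step 2 — compute geometric multiplicities via the rank-nullity identity g(λ) = n − rank(A − λI):
  rank(A − (-2)·I) = 1, so dim ker(A − (-2)·I) = n − 1 = 3

Summary:
  λ = -2: algebraic multiplicity = 4, geometric multiplicity = 3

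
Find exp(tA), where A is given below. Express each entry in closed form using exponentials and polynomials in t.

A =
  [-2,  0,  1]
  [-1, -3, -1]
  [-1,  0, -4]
e^{tA} =
  [t*exp(-3*t) + exp(-3*t), 0, t*exp(-3*t)]
  [-t*exp(-3*t), exp(-3*t), -t*exp(-3*t)]
  [-t*exp(-3*t), 0, -t*exp(-3*t) + exp(-3*t)]

Strategy: write A = P · J · P⁻¹ where J is a Jordan canonical form, so e^{tA} = P · e^{tJ} · P⁻¹, and e^{tJ} can be computed block-by-block.

A has Jordan form
J =
  [-3,  1,  0]
  [ 0, -3,  0]
  [ 0,  0, -3]
(up to reordering of blocks).

Per-block formulas:
  For a 1×1 block at λ = -3: exp(t · [-3]) = [e^(-3t)].
  For a 2×2 Jordan block J_2(-3): exp(t · J_2(-3)) = e^(-3t)·(I + t·N), where N is the 2×2 nilpotent shift.

After assembling e^{tJ} and conjugating by P, we get:

e^{tA} =
  [t*exp(-3*t) + exp(-3*t), 0, t*exp(-3*t)]
  [-t*exp(-3*t), exp(-3*t), -t*exp(-3*t)]
  [-t*exp(-3*t), 0, -t*exp(-3*t) + exp(-3*t)]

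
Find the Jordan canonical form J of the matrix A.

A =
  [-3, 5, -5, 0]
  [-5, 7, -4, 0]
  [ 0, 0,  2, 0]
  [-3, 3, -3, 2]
J_3(2) ⊕ J_1(2)

The characteristic polynomial is
  det(x·I − A) = x^4 - 8*x^3 + 24*x^2 - 32*x + 16 = (x - 2)^4

Eigenvalues and multiplicities (the geometric multiplicity of λ is n − rank(A − λI), which equals the number of Jordan blocks for λ):
  λ = 2: algebraic multiplicity = 4, geometric multiplicity = 2

Determining the block sizes for each eigenvalue:
  λ = 2: with am = 4 and gm = 2, the partition is not yet determined (e.g. several partitions of 4 into 2 parts exist). Let N = A − (2)·I. Computing rank(N^1) = 2, rank(N^2) = 1, rank(N^3) = 0; the number of blocks of size ≥ j is rank(N^{j−1}) − rank(N^j), giving [2, 1, 1]. So we have 1 block(s) of size 3, 1 block(s) of size 1 → block sizes [3, 1]

Assembling the blocks gives a Jordan form
J =
  [2, 1, 0, 0]
  [0, 2, 1, 0]
  [0, 0, 2, 0]
  [0, 0, 0, 2]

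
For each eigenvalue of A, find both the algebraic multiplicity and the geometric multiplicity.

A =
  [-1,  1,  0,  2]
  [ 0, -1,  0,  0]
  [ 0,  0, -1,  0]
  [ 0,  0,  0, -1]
λ = -1: alg = 4, geom = 3

Step 1 — factor the characteristic polynomial to read off the algebraic multiplicities:
  χ_A(x) = (x + 1)^4

Step 2 — compute geometric multiplicities via the rank-nullity identity g(λ) = n − rank(A − λI):
  rank(A − (-1)·I) = 1, so dim ker(A − (-1)·I) = n − 1 = 3

Summary:
  λ = -1: algebraic multiplicity = 4, geometric multiplicity = 3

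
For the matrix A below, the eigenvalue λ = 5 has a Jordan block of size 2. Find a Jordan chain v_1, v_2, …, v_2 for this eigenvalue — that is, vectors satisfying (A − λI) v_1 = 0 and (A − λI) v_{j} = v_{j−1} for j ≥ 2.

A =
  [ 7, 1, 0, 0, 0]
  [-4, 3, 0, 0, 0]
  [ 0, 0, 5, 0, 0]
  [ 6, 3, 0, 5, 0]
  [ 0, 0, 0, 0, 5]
A Jordan chain for λ = 5 of length 2:
v_1 = (2, -4, 0, 6, 0)ᵀ
v_2 = (1, 0, 0, 0, 0)ᵀ

Let N = A − (5)·I. We want v_2 with N^2 v_2 = 0 but N^1 v_2 ≠ 0; then v_{j-1} := N · v_j for j = 2, …, 2.

Pick v_2 = (1, 0, 0, 0, 0)ᵀ.
Then v_1 = N · v_2 = (2, -4, 0, 6, 0)ᵀ.

Sanity check: (A − (5)·I) v_1 = (0, 0, 0, 0, 0)ᵀ = 0. ✓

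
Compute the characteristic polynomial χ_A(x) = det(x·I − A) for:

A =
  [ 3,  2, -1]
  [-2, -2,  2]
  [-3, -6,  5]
x^3 - 6*x^2 + 12*x - 8

Expanding det(x·I − A) (e.g. by cofactor expansion or by noting that A is similar to its Jordan form J, which has the same characteristic polynomial as A) gives
  χ_A(x) = x^3 - 6*x^2 + 12*x - 8
which factors as (x - 2)^3. The eigenvalues (with algebraic multiplicities) are λ = 2 with multiplicity 3.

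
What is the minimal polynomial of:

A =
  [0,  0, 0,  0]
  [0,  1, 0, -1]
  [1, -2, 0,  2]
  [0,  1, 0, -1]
x^2

The characteristic polynomial is χ_A(x) = x^4, so the eigenvalues are known. The minimal polynomial is
  m_A(x) = Π_λ (x − λ)^{k_λ}
where k_λ is the size of the *largest* Jordan block for λ (equivalently, the smallest k with (A − λI)^k v = 0 for every generalised eigenvector v of λ).

  λ = 0: largest Jordan block has size 2, contributing (x − 0)^2

So m_A(x) = x^2 = x^2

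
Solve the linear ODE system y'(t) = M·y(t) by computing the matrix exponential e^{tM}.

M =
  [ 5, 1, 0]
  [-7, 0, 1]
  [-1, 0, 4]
e^{tM} =
  [-3*t^2*exp(3*t)/2 + 2*t*exp(3*t) + exp(3*t), -t^2*exp(3*t)/2 + t*exp(3*t), t^2*exp(3*t)/2]
  [3*t^2*exp(3*t) - 7*t*exp(3*t), t^2*exp(3*t) - 3*t*exp(3*t) + exp(3*t), -t^2*exp(3*t) + t*exp(3*t)]
  [-3*t^2*exp(3*t)/2 - t*exp(3*t), -t^2*exp(3*t)/2, t^2*exp(3*t)/2 + t*exp(3*t) + exp(3*t)]

Strategy: write M = P · J · P⁻¹ where J is a Jordan canonical form, so e^{tM} = P · e^{tJ} · P⁻¹, and e^{tJ} can be computed block-by-block.

M has Jordan form
J =
  [3, 1, 0]
  [0, 3, 1]
  [0, 0, 3]
(up to reordering of blocks).

Per-block formulas:
  For a 3×3 Jordan block J_3(3): exp(t · J_3(3)) = e^(3t)·(I + t·N + (t^2/2)·N^2), where N is the 3×3 nilpotent shift.

After assembling e^{tJ} and conjugating by P, we get:

e^{tM} =
  [-3*t^2*exp(3*t)/2 + 2*t*exp(3*t) + exp(3*t), -t^2*exp(3*t)/2 + t*exp(3*t), t^2*exp(3*t)/2]
  [3*t^2*exp(3*t) - 7*t*exp(3*t), t^2*exp(3*t) - 3*t*exp(3*t) + exp(3*t), -t^2*exp(3*t) + t*exp(3*t)]
  [-3*t^2*exp(3*t)/2 - t*exp(3*t), -t^2*exp(3*t)/2, t^2*exp(3*t)/2 + t*exp(3*t) + exp(3*t)]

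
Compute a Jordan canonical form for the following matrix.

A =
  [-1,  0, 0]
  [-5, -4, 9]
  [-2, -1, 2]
J_3(-1)

The characteristic polynomial is
  det(x·I − A) = x^3 + 3*x^2 + 3*x + 1 = (x + 1)^3

Eigenvalues and multiplicities (the geometric multiplicity of λ is n − rank(A − λI), which equals the number of Jordan blocks for λ):
  λ = -1: algebraic multiplicity = 3, geometric multiplicity = 1

Determining the block sizes for each eigenvalue:
  λ = -1: one block (gm = 1), so the single block has size am = 3 → block sizes [3]

Assembling the blocks gives a Jordan form
J =
  [-1,  1,  0]
  [ 0, -1,  1]
  [ 0,  0, -1]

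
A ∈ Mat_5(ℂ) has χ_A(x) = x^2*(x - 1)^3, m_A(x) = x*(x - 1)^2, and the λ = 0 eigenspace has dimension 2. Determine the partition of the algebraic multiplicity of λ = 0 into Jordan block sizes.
Block sizes for λ = 0: [1, 1]

Step 1 — from the characteristic polynomial, algebraic multiplicity of λ = 0 is 2. From dim ker(A − (0)·I) = 2, there are exactly 2 Jordan blocks for λ = 0.
Step 2 — from the minimal polynomial, the factor (x − 0) tells us the largest block for λ = 0 has size 1.
Step 3 — with total size 2, 2 blocks, and largest block 1, the block sizes (in nonincreasing order) are [1, 1].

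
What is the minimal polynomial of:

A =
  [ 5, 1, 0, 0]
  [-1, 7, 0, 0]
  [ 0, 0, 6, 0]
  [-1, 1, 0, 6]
x^2 - 12*x + 36

The characteristic polynomial is χ_A(x) = (x - 6)^4, so the eigenvalues are known. The minimal polynomial is
  m_A(x) = Π_λ (x − λ)^{k_λ}
where k_λ is the size of the *largest* Jordan block for λ (equivalently, the smallest k with (A − λI)^k v = 0 for every generalised eigenvector v of λ).

  λ = 6: largest Jordan block has size 2, contributing (x − 6)^2

So m_A(x) = (x - 6)^2 = x^2 - 12*x + 36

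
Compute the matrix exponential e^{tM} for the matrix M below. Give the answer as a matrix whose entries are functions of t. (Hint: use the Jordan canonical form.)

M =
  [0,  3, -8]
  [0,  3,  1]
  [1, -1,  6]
e^{tM} =
  [t^2*exp(3*t)/2 - 3*t*exp(3*t) + exp(3*t), -t^2*exp(3*t)/2 + 3*t*exp(3*t), 3*t^2*exp(3*t)/2 - 8*t*exp(3*t)]
  [t^2*exp(3*t)/2, -t^2*exp(3*t)/2 + exp(3*t), 3*t^2*exp(3*t)/2 + t*exp(3*t)]
  [t*exp(3*t), -t*exp(3*t), 3*t*exp(3*t) + exp(3*t)]

Strategy: write M = P · J · P⁻¹ where J is a Jordan canonical form, so e^{tM} = P · e^{tJ} · P⁻¹, and e^{tJ} can be computed block-by-block.

M has Jordan form
J =
  [3, 1, 0]
  [0, 3, 1]
  [0, 0, 3]
(up to reordering of blocks).

Per-block formulas:
  For a 3×3 Jordan block J_3(3): exp(t · J_3(3)) = e^(3t)·(I + t·N + (t^2/2)·N^2), where N is the 3×3 nilpotent shift.

After assembling e^{tJ} and conjugating by P, we get:

e^{tM} =
  [t^2*exp(3*t)/2 - 3*t*exp(3*t) + exp(3*t), -t^2*exp(3*t)/2 + 3*t*exp(3*t), 3*t^2*exp(3*t)/2 - 8*t*exp(3*t)]
  [t^2*exp(3*t)/2, -t^2*exp(3*t)/2 + exp(3*t), 3*t^2*exp(3*t)/2 + t*exp(3*t)]
  [t*exp(3*t), -t*exp(3*t), 3*t*exp(3*t) + exp(3*t)]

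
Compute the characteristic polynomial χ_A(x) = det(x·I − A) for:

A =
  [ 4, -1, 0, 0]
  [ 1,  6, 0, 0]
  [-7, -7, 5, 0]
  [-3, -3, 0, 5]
x^4 - 20*x^3 + 150*x^2 - 500*x + 625

Expanding det(x·I − A) (e.g. by cofactor expansion or by noting that A is similar to its Jordan form J, which has the same characteristic polynomial as A) gives
  χ_A(x) = x^4 - 20*x^3 + 150*x^2 - 500*x + 625
which factors as (x - 5)^4. The eigenvalues (with algebraic multiplicities) are λ = 5 with multiplicity 4.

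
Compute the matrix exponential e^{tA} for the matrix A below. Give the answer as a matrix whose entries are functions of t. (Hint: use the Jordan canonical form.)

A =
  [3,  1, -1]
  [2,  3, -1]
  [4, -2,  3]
e^{tA} =
  [-t^2*exp(3*t) + exp(3*t), t^2*exp(3*t) + t*exp(3*t), -t^2*exp(3*t)/2 - t*exp(3*t)]
  [-2*t^2*exp(3*t) + 2*t*exp(3*t), 2*t^2*exp(3*t) + exp(3*t), -t^2*exp(3*t) - t*exp(3*t)]
  [-2*t^2*exp(3*t) + 4*t*exp(3*t), 2*t^2*exp(3*t) - 2*t*exp(3*t), -t^2*exp(3*t) + exp(3*t)]

Strategy: write A = P · J · P⁻¹ where J is a Jordan canonical form, so e^{tA} = P · e^{tJ} · P⁻¹, and e^{tJ} can be computed block-by-block.

A has Jordan form
J =
  [3, 1, 0]
  [0, 3, 1]
  [0, 0, 3]
(up to reordering of blocks).

Per-block formulas:
  For a 3×3 Jordan block J_3(3): exp(t · J_3(3)) = e^(3t)·(I + t·N + (t^2/2)·N^2), where N is the 3×3 nilpotent shift.

After assembling e^{tJ} and conjugating by P, we get:

e^{tA} =
  [-t^2*exp(3*t) + exp(3*t), t^2*exp(3*t) + t*exp(3*t), -t^2*exp(3*t)/2 - t*exp(3*t)]
  [-2*t^2*exp(3*t) + 2*t*exp(3*t), 2*t^2*exp(3*t) + exp(3*t), -t^2*exp(3*t) - t*exp(3*t)]
  [-2*t^2*exp(3*t) + 4*t*exp(3*t), 2*t^2*exp(3*t) - 2*t*exp(3*t), -t^2*exp(3*t) + exp(3*t)]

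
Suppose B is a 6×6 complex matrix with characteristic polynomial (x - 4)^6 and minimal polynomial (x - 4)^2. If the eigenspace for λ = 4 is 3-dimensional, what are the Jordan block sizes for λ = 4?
Block sizes for λ = 4: [2, 2, 2]

Step 1 — from the characteristic polynomial, algebraic multiplicity of λ = 4 is 6. From dim ker(B − (4)·I) = 3, there are exactly 3 Jordan blocks for λ = 4.
Step 2 — from the minimal polynomial, the factor (x − 4)^2 tells us the largest block for λ = 4 has size 2.
Step 3 — with total size 6, 3 blocks, and largest block 2, the block sizes (in nonincreasing order) are [2, 2, 2].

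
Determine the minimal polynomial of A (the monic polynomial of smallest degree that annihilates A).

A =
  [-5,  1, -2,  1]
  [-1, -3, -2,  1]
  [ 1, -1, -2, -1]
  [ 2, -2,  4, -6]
x^2 + 8*x + 16

The characteristic polynomial is χ_A(x) = (x + 4)^4, so the eigenvalues are known. The minimal polynomial is
  m_A(x) = Π_λ (x − λ)^{k_λ}
where k_λ is the size of the *largest* Jordan block for λ (equivalently, the smallest k with (A − λI)^k v = 0 for every generalised eigenvector v of λ).

  λ = -4: largest Jordan block has size 2, contributing (x + 4)^2

So m_A(x) = (x + 4)^2 = x^2 + 8*x + 16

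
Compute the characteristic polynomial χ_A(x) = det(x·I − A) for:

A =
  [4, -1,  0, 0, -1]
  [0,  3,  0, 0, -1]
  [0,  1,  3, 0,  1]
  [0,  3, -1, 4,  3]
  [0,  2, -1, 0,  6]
x^5 - 20*x^4 + 160*x^3 - 640*x^2 + 1280*x - 1024

Expanding det(x·I − A) (e.g. by cofactor expansion or by noting that A is similar to its Jordan form J, which has the same characteristic polynomial as A) gives
  χ_A(x) = x^5 - 20*x^4 + 160*x^3 - 640*x^2 + 1280*x - 1024
which factors as (x - 4)^5. The eigenvalues (with algebraic multiplicities) are λ = 4 with multiplicity 5.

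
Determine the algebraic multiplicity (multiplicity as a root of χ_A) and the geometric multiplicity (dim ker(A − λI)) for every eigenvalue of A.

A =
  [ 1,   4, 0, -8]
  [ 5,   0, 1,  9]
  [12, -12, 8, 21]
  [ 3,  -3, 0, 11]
λ = 5: alg = 4, geom = 2

Step 1 — factor the characteristic polynomial to read off the algebraic multiplicities:
  χ_A(x) = (x - 5)^4

Step 2 — compute geometric multiplicities via the rank-nullity identity g(λ) = n − rank(A − λI):
  rank(A − (5)·I) = 2, so dim ker(A − (5)·I) = n − 2 = 2

Summary:
  λ = 5: algebraic multiplicity = 4, geometric multiplicity = 2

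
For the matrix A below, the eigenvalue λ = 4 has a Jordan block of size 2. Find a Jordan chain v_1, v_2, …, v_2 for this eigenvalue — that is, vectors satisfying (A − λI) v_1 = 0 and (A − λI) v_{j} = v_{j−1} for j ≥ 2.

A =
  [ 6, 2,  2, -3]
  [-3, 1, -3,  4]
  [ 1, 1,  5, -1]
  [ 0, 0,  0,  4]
A Jordan chain for λ = 4 of length 2:
v_1 = (2, -3, 1, 0)ᵀ
v_2 = (1, 0, 0, 0)ᵀ

Let N = A − (4)·I. We want v_2 with N^2 v_2 = 0 but N^1 v_2 ≠ 0; then v_{j-1} := N · v_j for j = 2, …, 2.

Pick v_2 = (1, 0, 0, 0)ᵀ.
Then v_1 = N · v_2 = (2, -3, 1, 0)ᵀ.

Sanity check: (A − (4)·I) v_1 = (0, 0, 0, 0)ᵀ = 0. ✓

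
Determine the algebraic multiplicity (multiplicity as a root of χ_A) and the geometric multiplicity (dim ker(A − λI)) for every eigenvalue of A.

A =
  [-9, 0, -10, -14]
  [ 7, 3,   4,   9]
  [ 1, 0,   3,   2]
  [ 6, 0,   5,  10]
λ = -2: alg = 1, geom = 1; λ = 3: alg = 3, geom = 1

Step 1 — factor the characteristic polynomial to read off the algebraic multiplicities:
  χ_A(x) = (x - 3)^3*(x + 2)

Step 2 — compute geometric multiplicities via the rank-nullity identity g(λ) = n − rank(A − λI):
  rank(A − (-2)·I) = 3, so dim ker(A − (-2)·I) = n − 3 = 1
  rank(A − (3)·I) = 3, so dim ker(A − (3)·I) = n − 3 = 1

Summary:
  λ = -2: algebraic multiplicity = 1, geometric multiplicity = 1
  λ = 3: algebraic multiplicity = 3, geometric multiplicity = 1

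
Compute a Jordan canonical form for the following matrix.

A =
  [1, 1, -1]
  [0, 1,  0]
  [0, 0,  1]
J_2(1) ⊕ J_1(1)

The characteristic polynomial is
  det(x·I − A) = x^3 - 3*x^2 + 3*x - 1 = (x - 1)^3

Eigenvalues and multiplicities (the geometric multiplicity of λ is n − rank(A − λI), which equals the number of Jordan blocks for λ):
  λ = 1: algebraic multiplicity = 3, geometric multiplicity = 2

Determining the block sizes for each eigenvalue:
  λ = 1: 2 blocks summing to 3 forces exactly one block of size 2 and the rest size 1 → block sizes [2, 1]

Assembling the blocks gives a Jordan form
J =
  [1, 1, 0]
  [0, 1, 0]
  [0, 0, 1]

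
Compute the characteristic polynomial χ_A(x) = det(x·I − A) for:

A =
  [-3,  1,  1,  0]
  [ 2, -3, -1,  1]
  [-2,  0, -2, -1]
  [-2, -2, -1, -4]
x^4 + 12*x^3 + 54*x^2 + 108*x + 81

Expanding det(x·I − A) (e.g. by cofactor expansion or by noting that A is similar to its Jordan form J, which has the same characteristic polynomial as A) gives
  χ_A(x) = x^4 + 12*x^3 + 54*x^2 + 108*x + 81
which factors as (x + 3)^4. The eigenvalues (with algebraic multiplicities) are λ = -3 with multiplicity 4.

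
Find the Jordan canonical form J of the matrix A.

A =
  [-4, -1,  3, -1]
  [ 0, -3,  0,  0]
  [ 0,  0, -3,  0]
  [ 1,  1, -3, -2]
J_2(-3) ⊕ J_1(-3) ⊕ J_1(-3)

The characteristic polynomial is
  det(x·I − A) = x^4 + 12*x^3 + 54*x^2 + 108*x + 81 = (x + 3)^4

Eigenvalues and multiplicities (the geometric multiplicity of λ is n − rank(A − λI), which equals the number of Jordan blocks for λ):
  λ = -3: algebraic multiplicity = 4, geometric multiplicity = 3

Determining the block sizes for each eigenvalue:
  λ = -3: 3 blocks summing to 4 forces exactly one block of size 2 and the rest size 1 → block sizes [2, 1, 1]

Assembling the blocks gives a Jordan form
J =
  [-3,  1,  0,  0]
  [ 0, -3,  0,  0]
  [ 0,  0, -3,  0]
  [ 0,  0,  0, -3]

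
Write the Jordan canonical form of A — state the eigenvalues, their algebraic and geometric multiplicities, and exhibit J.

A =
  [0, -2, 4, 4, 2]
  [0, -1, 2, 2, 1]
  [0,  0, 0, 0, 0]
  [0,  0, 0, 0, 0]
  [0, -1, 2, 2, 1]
J_2(0) ⊕ J_1(0) ⊕ J_1(0) ⊕ J_1(0)

The characteristic polynomial is
  det(x·I − A) = x^5

Eigenvalues and multiplicities (the geometric multiplicity of λ is n − rank(A − λI), which equals the number of Jordan blocks for λ):
  λ = 0: algebraic multiplicity = 5, geometric multiplicity = 4

Determining the block sizes for each eigenvalue:
  λ = 0: 4 blocks summing to 5 forces exactly one block of size 2 and the rest size 1 → block sizes [2, 1, 1, 1]

Assembling the blocks gives a Jordan form
J =
  [0, 1, 0, 0, 0]
  [0, 0, 0, 0, 0]
  [0, 0, 0, 0, 0]
  [0, 0, 0, 0, 0]
  [0, 0, 0, 0, 0]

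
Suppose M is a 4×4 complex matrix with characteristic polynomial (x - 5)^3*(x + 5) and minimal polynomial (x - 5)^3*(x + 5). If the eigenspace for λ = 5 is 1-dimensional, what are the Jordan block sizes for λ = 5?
Block sizes for λ = 5: [3]

Step 1 — from the characteristic polynomial, algebraic multiplicity of λ = 5 is 3. From dim ker(M − (5)·I) = 1, there are exactly 1 Jordan blocks for λ = 5.
Step 2 — from the minimal polynomial, the factor (x − 5)^3 tells us the largest block for λ = 5 has size 3.
Step 3 — with total size 3, 1 blocks, and largest block 3, the block sizes (in nonincreasing order) are [3].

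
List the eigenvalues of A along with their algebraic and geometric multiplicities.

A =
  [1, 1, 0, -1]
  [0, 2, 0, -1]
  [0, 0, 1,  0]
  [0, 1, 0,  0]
λ = 1: alg = 4, geom = 3

Step 1 — factor the characteristic polynomial to read off the algebraic multiplicities:
  χ_A(x) = (x - 1)^4

Step 2 — compute geometric multiplicities via the rank-nullity identity g(λ) = n − rank(A − λI):
  rank(A − (1)·I) = 1, so dim ker(A − (1)·I) = n − 1 = 3

Summary:
  λ = 1: algebraic multiplicity = 4, geometric multiplicity = 3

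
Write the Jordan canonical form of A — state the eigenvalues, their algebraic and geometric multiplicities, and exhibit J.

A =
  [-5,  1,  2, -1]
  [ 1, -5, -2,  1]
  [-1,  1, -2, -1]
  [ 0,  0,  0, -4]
J_2(-4) ⊕ J_1(-4) ⊕ J_1(-4)

The characteristic polynomial is
  det(x·I − A) = x^4 + 16*x^3 + 96*x^2 + 256*x + 256 = (x + 4)^4

Eigenvalues and multiplicities (the geometric multiplicity of λ is n − rank(A − λI), which equals the number of Jordan blocks for λ):
  λ = -4: algebraic multiplicity = 4, geometric multiplicity = 3

Determining the block sizes for each eigenvalue:
  λ = -4: 3 blocks summing to 4 forces exactly one block of size 2 and the rest size 1 → block sizes [2, 1, 1]

Assembling the blocks gives a Jordan form
J =
  [-4,  1,  0,  0]
  [ 0, -4,  0,  0]
  [ 0,  0, -4,  0]
  [ 0,  0,  0, -4]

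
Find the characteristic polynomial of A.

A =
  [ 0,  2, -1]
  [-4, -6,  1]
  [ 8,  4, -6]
x^3 + 12*x^2 + 48*x + 64

Expanding det(x·I − A) (e.g. by cofactor expansion or by noting that A is similar to its Jordan form J, which has the same characteristic polynomial as A) gives
  χ_A(x) = x^3 + 12*x^2 + 48*x + 64
which factors as (x + 4)^3. The eigenvalues (with algebraic multiplicities) are λ = -4 with multiplicity 3.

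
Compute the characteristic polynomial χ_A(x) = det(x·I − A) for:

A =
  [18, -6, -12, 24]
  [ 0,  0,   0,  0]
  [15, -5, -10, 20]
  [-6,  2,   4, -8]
x^4

Expanding det(x·I − A) (e.g. by cofactor expansion or by noting that A is similar to its Jordan form J, which has the same characteristic polynomial as A) gives
  χ_A(x) = x^4
which factors as x^4. The eigenvalues (with algebraic multiplicities) are λ = 0 with multiplicity 4.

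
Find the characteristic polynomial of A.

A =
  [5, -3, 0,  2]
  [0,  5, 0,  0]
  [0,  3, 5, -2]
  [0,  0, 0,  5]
x^4 - 20*x^3 + 150*x^2 - 500*x + 625

Expanding det(x·I − A) (e.g. by cofactor expansion or by noting that A is similar to its Jordan form J, which has the same characteristic polynomial as A) gives
  χ_A(x) = x^4 - 20*x^3 + 150*x^2 - 500*x + 625
which factors as (x - 5)^4. The eigenvalues (with algebraic multiplicities) are λ = 5 with multiplicity 4.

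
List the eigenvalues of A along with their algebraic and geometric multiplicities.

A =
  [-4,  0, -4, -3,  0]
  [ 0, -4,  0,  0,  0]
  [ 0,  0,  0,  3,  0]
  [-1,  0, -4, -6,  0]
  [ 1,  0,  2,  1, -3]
λ = -4: alg = 2, geom = 2; λ = -3: alg = 3, geom = 2

Step 1 — factor the characteristic polynomial to read off the algebraic multiplicities:
  χ_A(x) = (x + 3)^3*(x + 4)^2

Step 2 — compute geometric multiplicities via the rank-nullity identity g(λ) = n − rank(A − λI):
  rank(A − (-4)·I) = 3, so dim ker(A − (-4)·I) = n − 3 = 2
  rank(A − (-3)·I) = 3, so dim ker(A − (-3)·I) = n − 3 = 2

Summary:
  λ = -4: algebraic multiplicity = 2, geometric multiplicity = 2
  λ = -3: algebraic multiplicity = 3, geometric multiplicity = 2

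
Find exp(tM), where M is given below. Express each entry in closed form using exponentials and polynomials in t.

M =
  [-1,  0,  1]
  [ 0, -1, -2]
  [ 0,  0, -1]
e^{tM} =
  [exp(-t), 0, t*exp(-t)]
  [0, exp(-t), -2*t*exp(-t)]
  [0, 0, exp(-t)]

Strategy: write M = P · J · P⁻¹ where J is a Jordan canonical form, so e^{tM} = P · e^{tJ} · P⁻¹, and e^{tJ} can be computed block-by-block.

M has Jordan form
J =
  [-1,  1,  0]
  [ 0, -1,  0]
  [ 0,  0, -1]
(up to reordering of blocks).

Per-block formulas:
  For a 1×1 block at λ = -1: exp(t · [-1]) = [e^(-1t)].
  For a 2×2 Jordan block J_2(-1): exp(t · J_2(-1)) = e^(-1t)·(I + t·N), where N is the 2×2 nilpotent shift.

After assembling e^{tJ} and conjugating by P, we get:

e^{tM} =
  [exp(-t), 0, t*exp(-t)]
  [0, exp(-t), -2*t*exp(-t)]
  [0, 0, exp(-t)]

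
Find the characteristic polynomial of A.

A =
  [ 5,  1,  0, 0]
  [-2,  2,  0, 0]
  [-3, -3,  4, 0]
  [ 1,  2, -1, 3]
x^4 - 14*x^3 + 73*x^2 - 168*x + 144

Expanding det(x·I − A) (e.g. by cofactor expansion or by noting that A is similar to its Jordan form J, which has the same characteristic polynomial as A) gives
  χ_A(x) = x^4 - 14*x^3 + 73*x^2 - 168*x + 144
which factors as (x - 4)^2*(x - 3)^2. The eigenvalues (with algebraic multiplicities) are λ = 3 with multiplicity 2, λ = 4 with multiplicity 2.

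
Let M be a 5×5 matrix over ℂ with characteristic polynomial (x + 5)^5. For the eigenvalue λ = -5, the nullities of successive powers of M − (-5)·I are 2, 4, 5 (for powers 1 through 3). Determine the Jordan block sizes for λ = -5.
Block sizes for λ = -5: [3, 2]

From the dimensions of kernels of powers, the number of Jordan blocks of size at least j is d_j − d_{j−1} where d_j = dim ker(N^j) (with d_0 = 0). Computing the differences gives [2, 2, 1].
The number of blocks of size exactly k is (#blocks of size ≥ k) − (#blocks of size ≥ k + 1), so the partition is: 1 block(s) of size 2, 1 block(s) of size 3.
In nonincreasing order the block sizes are [3, 2].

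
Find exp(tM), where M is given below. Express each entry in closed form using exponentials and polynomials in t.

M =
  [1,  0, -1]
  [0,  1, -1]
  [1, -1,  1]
e^{tM} =
  [-t^2*exp(t)/2 + exp(t), t^2*exp(t)/2, -t*exp(t)]
  [-t^2*exp(t)/2, t^2*exp(t)/2 + exp(t), -t*exp(t)]
  [t*exp(t), -t*exp(t), exp(t)]

Strategy: write M = P · J · P⁻¹ where J is a Jordan canonical form, so e^{tM} = P · e^{tJ} · P⁻¹, and e^{tJ} can be computed block-by-block.

M has Jordan form
J =
  [1, 1, 0]
  [0, 1, 1]
  [0, 0, 1]
(up to reordering of blocks).

Per-block formulas:
  For a 3×3 Jordan block J_3(1): exp(t · J_3(1)) = e^(1t)·(I + t·N + (t^2/2)·N^2), where N is the 3×3 nilpotent shift.

After assembling e^{tJ} and conjugating by P, we get:

e^{tM} =
  [-t^2*exp(t)/2 + exp(t), t^2*exp(t)/2, -t*exp(t)]
  [-t^2*exp(t)/2, t^2*exp(t)/2 + exp(t), -t*exp(t)]
  [t*exp(t), -t*exp(t), exp(t)]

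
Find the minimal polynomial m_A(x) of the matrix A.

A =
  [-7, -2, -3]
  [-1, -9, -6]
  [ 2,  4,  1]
x^3 + 15*x^2 + 75*x + 125

The characteristic polynomial is χ_A(x) = (x + 5)^3, so the eigenvalues are known. The minimal polynomial is
  m_A(x) = Π_λ (x − λ)^{k_λ}
where k_λ is the size of the *largest* Jordan block for λ (equivalently, the smallest k with (A − λI)^k v = 0 for every generalised eigenvector v of λ).

  λ = -5: largest Jordan block has size 3, contributing (x + 5)^3

So m_A(x) = (x + 5)^3 = x^3 + 15*x^2 + 75*x + 125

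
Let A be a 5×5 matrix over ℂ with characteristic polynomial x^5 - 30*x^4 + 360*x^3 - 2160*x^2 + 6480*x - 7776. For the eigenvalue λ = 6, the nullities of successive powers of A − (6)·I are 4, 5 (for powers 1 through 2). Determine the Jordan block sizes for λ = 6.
Block sizes for λ = 6: [2, 1, 1, 1]

From the dimensions of kernels of powers, the number of Jordan blocks of size at least j is d_j − d_{j−1} where d_j = dim ker(N^j) (with d_0 = 0). Computing the differences gives [4, 1].
The number of blocks of size exactly k is (#blocks of size ≥ k) − (#blocks of size ≥ k + 1), so the partition is: 3 block(s) of size 1, 1 block(s) of size 2.
In nonincreasing order the block sizes are [2, 1, 1, 1].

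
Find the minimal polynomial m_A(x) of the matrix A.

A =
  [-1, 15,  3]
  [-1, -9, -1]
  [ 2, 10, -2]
x^2 + 8*x + 16

The characteristic polynomial is χ_A(x) = (x + 4)^3, so the eigenvalues are known. The minimal polynomial is
  m_A(x) = Π_λ (x − λ)^{k_λ}
where k_λ is the size of the *largest* Jordan block for λ (equivalently, the smallest k with (A − λI)^k v = 0 for every generalised eigenvector v of λ).

  λ = -4: largest Jordan block has size 2, contributing (x + 4)^2

So m_A(x) = (x + 4)^2 = x^2 + 8*x + 16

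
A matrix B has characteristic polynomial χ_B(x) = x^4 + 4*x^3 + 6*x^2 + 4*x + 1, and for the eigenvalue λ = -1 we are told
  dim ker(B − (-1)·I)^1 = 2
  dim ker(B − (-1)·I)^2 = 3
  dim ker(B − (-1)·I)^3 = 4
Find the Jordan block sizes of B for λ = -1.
Block sizes for λ = -1: [3, 1]

From the dimensions of kernels of powers, the number of Jordan blocks of size at least j is d_j − d_{j−1} where d_j = dim ker(N^j) (with d_0 = 0). Computing the differences gives [2, 1, 1].
The number of blocks of size exactly k is (#blocks of size ≥ k) − (#blocks of size ≥ k + 1), so the partition is: 1 block(s) of size 1, 1 block(s) of size 3.
In nonincreasing order the block sizes are [3, 1].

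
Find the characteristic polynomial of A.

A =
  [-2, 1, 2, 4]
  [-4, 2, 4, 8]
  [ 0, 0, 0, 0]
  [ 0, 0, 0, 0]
x^4

Expanding det(x·I − A) (e.g. by cofactor expansion or by noting that A is similar to its Jordan form J, which has the same characteristic polynomial as A) gives
  χ_A(x) = x^4
which factors as x^4. The eigenvalues (with algebraic multiplicities) are λ = 0 with multiplicity 4.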